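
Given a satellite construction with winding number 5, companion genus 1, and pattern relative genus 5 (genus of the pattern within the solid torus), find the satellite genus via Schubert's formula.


Schubert: g(satellite) = g_rel(pattern) + |winding| * g(companion),
where g_rel(pattern) is the genus of the pattern relative to the solid torus.
= 5 + 5 * 1
= 5 + 5 = 10

10


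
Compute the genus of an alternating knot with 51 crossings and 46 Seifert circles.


For alternating knots, g = (c - s + 1)/2.
= (51 - 46 + 1)/2
= 6/2 = 3

3


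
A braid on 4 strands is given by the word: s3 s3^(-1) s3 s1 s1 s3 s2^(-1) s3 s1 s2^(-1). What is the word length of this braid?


The word length counts the number of generators (including inverses).
Listing each generator: s3, s3^(-1), s3, s1, s1, s3, s2^(-1), s3, s1, s2^(-1)
There are 10 generators in this braid word.

10


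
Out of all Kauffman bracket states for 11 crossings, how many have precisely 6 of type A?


We choose which 6 of 11 crossings get A-smoothings.
C(11, 6) = 11! / (6! * 5!)
= 462

462


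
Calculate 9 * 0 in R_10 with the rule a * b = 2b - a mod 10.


9 * 0 = 2*0 - 9 mod 10
= 0 - 9 mod 10
= -9 mod 10 = 1

1


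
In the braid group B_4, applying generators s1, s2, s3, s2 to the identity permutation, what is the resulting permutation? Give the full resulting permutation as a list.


Starting with identity [1, 2, 3, 4].
Apply generators in sequence:
  After s1: [2, 1, 3, 4]
  After s2: [2, 3, 1, 4]
  After s3: [2, 3, 4, 1]
  After s2: [2, 4, 3, 1]
Final permutation: [2, 4, 3, 1]

[2, 4, 3, 1]


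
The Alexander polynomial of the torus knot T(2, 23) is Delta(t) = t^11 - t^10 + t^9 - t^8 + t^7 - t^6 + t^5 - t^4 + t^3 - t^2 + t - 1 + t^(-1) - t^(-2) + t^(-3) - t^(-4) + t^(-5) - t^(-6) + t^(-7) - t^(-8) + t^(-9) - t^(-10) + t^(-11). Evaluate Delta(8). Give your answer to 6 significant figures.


Substituting t = 8 into Delta(t) = t^11 - t^10 + t^9 - t^8 + t^7 - t^6 + t^5 - t^4 + t^3 - t^2 + t - 1 + t^(-1) - t^(-2) + t^(-3) - t^(-4) + t^(-5) - t^(-6) + t^(-7) - t^(-8) + t^(-9) - t^(-10) + t^(-11):
Term values: (8589934592) + (-1073741824) + (134217728) + (-16777216) + (2097152) + (-262144) + (32768) + (-4096) + (512) + (-64) + (8) + (-1) + (0.125) + (-0.015625) + (0.00195312) + (-0.000244141) + (3.05176e-05) + (-3.8147e-06) + (4.76837e-07) + (-5.96046e-08) + (7.45058e-09) + (-9.31323e-10) + (1.16415e-10)
Sum = 7635497415
Rounded to 6 significant figures: 7.6355e+09

7.6355e+09


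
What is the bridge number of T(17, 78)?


The bridge number of T(p,q) is min(p,q).
min(17, 78) = 17

17


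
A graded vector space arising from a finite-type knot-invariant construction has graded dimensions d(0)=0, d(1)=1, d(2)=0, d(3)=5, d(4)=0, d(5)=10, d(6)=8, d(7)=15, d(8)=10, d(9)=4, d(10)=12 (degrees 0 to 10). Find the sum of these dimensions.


Total dimension = d(0) + d(1) + ... + d(10)
= 0 + 1 + 0 + 5 + 0 + 10 + 8 + 15 + 10 + 4 + 12
= 65

65


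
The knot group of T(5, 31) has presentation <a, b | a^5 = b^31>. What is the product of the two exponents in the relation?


The relation is a^5 = b^31.
Product of exponents = 5 * 31
= 155

155


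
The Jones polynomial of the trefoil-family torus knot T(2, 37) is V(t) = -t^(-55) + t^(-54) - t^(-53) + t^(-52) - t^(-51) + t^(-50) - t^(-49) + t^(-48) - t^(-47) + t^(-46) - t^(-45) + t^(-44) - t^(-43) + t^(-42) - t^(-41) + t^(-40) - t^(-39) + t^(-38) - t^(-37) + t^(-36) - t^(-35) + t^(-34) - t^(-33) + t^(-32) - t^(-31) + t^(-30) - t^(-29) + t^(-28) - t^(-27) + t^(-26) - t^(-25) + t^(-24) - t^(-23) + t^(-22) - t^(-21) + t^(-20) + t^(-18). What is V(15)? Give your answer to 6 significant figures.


Substituting t = 15 into V(t) = -t^(-55) + t^(-54) - t^(-53) + t^(-52) - t^(-51) + t^(-50) - t^(-49) + t^(-48) - t^(-47) + t^(-46) - t^(-45) + t^(-44) - t^(-43) + t^(-42) - t^(-41) + t^(-40) - t^(-39) + t^(-38) - t^(-37) + t^(-36) - t^(-35) + t^(-34) - t^(-33) + t^(-32) - t^(-31) + t^(-30) - t^(-29) + t^(-28) - t^(-27) + t^(-26) - t^(-25) + t^(-24) - t^(-23) + t^(-22) - t^(-21) + t^(-20) + t^(-18):
  (-)t^(-55) = -2.06529e-65
  (+)t^(-54) = 3.09793e-64
  (-)t^(-53) = -4.6469e-63
  (+)t^(-52) = 6.97035e-62
  (-)t^(-51) = -1.04555e-60
  (+)t^(-50) = 1.56833e-59
  (-)t^(-49) = -2.35249e-58
  (+)t^(-48) = 3.52874e-57
  (-)t^(-47) = -5.29311e-56
  (+)t^(-46) = 7.93966e-55
  (-)t^(-45) = -1.19095e-53
  (+)t^(-44) = 1.78642e-52
  (-)t^(-43) = -2.67964e-51
  (+)t^(-42) = 4.01945e-50
  (-)t^(-41) = -6.02918e-49
  (+)t^(-40) = 9.04377e-48
  (-)t^(-39) = -1.35657e-46
  (+)t^(-38) = 2.03485e-45
  (-)t^(-37) = -3.05227e-44
  (+)t^(-36) = 4.57841e-43
  (-)t^(-35) = -6.86761e-42
  (+)t^(-34) = 1.03014e-40
  (-)t^(-33) = -1.54521e-39
  (+)t^(-32) = 2.31782e-38
  (-)t^(-31) = -3.47673e-37
  (+)t^(-30) = 5.2151e-36
  (-)t^(-29) = -7.82264e-35
  (+)t^(-28) = 1.1734e-33
  (-)t^(-27) = -1.76009e-32
  (+)t^(-26) = 2.64014e-31
  (-)t^(-25) = -3.96021e-30
  (+)t^(-24) = 5.94032e-29
  (-)t^(-23) = -8.91048e-28
  (+)t^(-22) = 1.33657e-26
  (-)t^(-21) = -2.00486e-25
  (+)t^(-20) = 3.00729e-24
  (+)t^(-18) = 6.76639e-22
Sum = (-2.06529e-65) + (3.09793e-64) + (-4.6469e-63) + (6.97035e-62) + (-1.04555e-60) + (1.56833e-59) + (-2.35249e-58) + (3.52874e-57) + (-5.29311e-56) + (7.93966e-55) + (-1.19095e-53) + (1.78642e-52) + (-2.67964e-51) + (4.01945e-50) + (-6.02918e-49) + (9.04377e-48) + (-1.35657e-46) + (2.03485e-45) + (-3.05227e-44) + (4.57841e-43) + (-6.86761e-42) + (1.03014e-40) + (-1.54521e-39) + (2.31782e-38) + (-3.47673e-37) + (5.2151e-36) + (-7.82264e-35) + (1.1734e-33) + (-1.76009e-32) + (2.64014e-31) + (-3.96021e-30) + (5.94032e-29) + (-8.91048e-28) + (1.33657e-26) + (-2.00486e-25) + (3.00729e-24) + (6.76639e-22)
= 6.794588158e-22
Rounded to 6 significant figures: 6.79459e-22

6.79459e-22


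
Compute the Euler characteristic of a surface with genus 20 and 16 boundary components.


chi = 2 - 2g - b
= 2 - 2*20 - 16
= 2 - 40 - 16 = -54

-54


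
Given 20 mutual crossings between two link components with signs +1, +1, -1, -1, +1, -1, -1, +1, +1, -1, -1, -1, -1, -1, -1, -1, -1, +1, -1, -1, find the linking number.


Step 1: Count positive crossings: 6
Step 2: Count negative crossings: 14
Step 3: Sum of signs = 6 - 14 = -8
Step 4: Linking number = sum/2 = -8/2 = -4

-4


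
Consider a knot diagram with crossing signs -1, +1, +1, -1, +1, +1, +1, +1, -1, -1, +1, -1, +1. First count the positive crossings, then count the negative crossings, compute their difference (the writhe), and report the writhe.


Step 1: Count positive crossings (+1).
Positive crossings: 8
Step 2: Count negative crossings (-1).
Negative crossings: 5
Step 3: Writhe = (positive) - (negative)
w = 8 - 5 = 3
Step 4: |w| = 3, and w is positive

3


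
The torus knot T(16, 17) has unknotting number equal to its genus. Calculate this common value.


For a torus knot T(p,q), both the unknotting number and genus equal (p-1)(q-1)/2.
= (16-1)(17-1)/2
= 15*16/2
= 240/2 = 120

120


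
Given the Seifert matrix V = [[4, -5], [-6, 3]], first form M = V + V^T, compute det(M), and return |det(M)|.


Step 1: Form V + V^T where V = [[4, -5], [-6, 3]]
  V^T = [[4, -6], [-5, 3]]
  V + V^T = [[8, -11], [-11, 6]]
Step 2: det(V + V^T) = 8*6 - (-11)*(-11)
  = 48 - 121 = -73
Step 3: Knot determinant = |det(V + V^T)| = |-73| = 73

73


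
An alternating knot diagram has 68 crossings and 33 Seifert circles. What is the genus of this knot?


For alternating knots, g = (c - s + 1)/2.
= (68 - 33 + 1)/2
= 36/2 = 18

18


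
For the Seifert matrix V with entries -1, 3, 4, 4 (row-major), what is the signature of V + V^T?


Step 1: V + V^T = [[-2, 7], [7, 8]]
Step 2: trace = 6, det = -65
Step 3: Discriminant = 6^2 - 4*(-65) = 296
Step 4: Eigenvalues: 11.6023, -5.60233
Step 5: Signature = (# positive eigenvalues) - (# negative eigenvalues) = 0

0


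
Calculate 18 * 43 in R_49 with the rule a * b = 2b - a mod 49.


18 * 43 = 2*43 - 18 mod 49
= 86 - 18 mod 49
= 68 mod 49 = 19

19


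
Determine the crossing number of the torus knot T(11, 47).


For a torus knot T(p, q) with gcd(p,q)=1,
the crossing number is min(p*(q-1), q*(p-1)).
p*(q-1) = 11*46 = 506
q*(p-1) = 47*10 = 470
min(506, 470) = 470

470


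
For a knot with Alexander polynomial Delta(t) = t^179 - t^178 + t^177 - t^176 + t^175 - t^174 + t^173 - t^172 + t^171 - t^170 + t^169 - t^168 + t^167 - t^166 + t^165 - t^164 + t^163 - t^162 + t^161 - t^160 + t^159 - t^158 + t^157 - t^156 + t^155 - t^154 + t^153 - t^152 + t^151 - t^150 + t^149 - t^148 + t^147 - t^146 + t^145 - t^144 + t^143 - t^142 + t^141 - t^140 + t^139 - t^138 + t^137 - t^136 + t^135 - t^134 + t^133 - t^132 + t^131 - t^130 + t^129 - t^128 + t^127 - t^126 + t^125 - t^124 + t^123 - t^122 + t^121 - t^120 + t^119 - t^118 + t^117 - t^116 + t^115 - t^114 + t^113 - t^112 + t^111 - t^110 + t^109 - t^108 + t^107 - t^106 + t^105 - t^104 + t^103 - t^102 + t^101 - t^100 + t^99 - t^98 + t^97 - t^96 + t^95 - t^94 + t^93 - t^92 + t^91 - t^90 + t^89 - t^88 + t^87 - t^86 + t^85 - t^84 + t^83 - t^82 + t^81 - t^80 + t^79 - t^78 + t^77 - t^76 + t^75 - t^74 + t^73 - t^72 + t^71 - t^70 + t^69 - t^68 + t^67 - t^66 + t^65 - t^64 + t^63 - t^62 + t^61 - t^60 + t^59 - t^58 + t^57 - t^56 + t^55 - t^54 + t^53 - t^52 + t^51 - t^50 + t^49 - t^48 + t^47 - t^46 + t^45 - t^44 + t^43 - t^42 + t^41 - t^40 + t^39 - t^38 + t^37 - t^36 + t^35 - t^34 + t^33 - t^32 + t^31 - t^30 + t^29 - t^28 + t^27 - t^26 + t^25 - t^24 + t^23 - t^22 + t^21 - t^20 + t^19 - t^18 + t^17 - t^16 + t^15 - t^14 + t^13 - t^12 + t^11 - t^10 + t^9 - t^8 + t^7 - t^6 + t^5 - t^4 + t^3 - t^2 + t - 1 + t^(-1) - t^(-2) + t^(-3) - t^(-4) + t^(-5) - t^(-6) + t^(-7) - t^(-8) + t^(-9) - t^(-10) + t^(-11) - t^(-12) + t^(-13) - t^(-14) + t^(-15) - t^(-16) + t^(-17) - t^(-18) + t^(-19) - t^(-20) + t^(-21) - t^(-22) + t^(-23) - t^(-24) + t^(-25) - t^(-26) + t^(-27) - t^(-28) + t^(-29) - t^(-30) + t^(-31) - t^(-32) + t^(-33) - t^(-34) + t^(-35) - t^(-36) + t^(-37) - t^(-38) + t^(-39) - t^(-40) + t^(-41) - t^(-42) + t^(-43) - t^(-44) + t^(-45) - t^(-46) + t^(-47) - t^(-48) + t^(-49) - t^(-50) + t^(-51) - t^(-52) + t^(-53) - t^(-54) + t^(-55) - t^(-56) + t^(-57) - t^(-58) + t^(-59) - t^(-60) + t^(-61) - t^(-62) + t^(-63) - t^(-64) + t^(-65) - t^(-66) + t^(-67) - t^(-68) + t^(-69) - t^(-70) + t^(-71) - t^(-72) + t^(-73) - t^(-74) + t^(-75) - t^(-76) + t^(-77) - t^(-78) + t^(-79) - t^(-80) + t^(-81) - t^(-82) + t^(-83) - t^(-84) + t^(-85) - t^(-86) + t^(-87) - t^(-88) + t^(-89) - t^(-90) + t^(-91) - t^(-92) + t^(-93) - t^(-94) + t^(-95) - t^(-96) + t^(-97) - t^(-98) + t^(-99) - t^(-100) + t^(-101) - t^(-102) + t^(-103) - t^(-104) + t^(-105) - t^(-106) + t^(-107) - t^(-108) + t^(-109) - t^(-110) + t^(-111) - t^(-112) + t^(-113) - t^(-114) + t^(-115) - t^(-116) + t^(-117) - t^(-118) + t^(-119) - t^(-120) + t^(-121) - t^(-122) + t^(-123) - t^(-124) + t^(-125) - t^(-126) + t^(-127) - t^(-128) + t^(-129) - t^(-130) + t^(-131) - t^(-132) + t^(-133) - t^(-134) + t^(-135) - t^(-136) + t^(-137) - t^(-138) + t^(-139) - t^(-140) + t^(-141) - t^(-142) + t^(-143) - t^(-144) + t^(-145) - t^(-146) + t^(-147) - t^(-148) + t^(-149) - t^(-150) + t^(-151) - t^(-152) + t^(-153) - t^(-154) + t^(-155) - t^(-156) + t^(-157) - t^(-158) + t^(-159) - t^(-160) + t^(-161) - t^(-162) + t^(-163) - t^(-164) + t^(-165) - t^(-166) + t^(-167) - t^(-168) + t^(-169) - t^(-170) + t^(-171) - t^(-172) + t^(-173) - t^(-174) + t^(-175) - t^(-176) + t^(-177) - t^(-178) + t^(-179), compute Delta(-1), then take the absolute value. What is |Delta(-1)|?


Step 1: The polynomial has 359 terms with alternating signs, exponents from 179 down to -179.
Step 2: Substitute t = -1. The i-th term has coefficient (-1)^i and exponent (m-i),
  so its value is (-1)^i * (-1)^(m-i) = (-1)^m = -1 for every i.
Step 3: All 359 terms equal -1, so Delta(-1) = 359 * (-1) = -359
Step 4: |Delta(-1)| = 359

359


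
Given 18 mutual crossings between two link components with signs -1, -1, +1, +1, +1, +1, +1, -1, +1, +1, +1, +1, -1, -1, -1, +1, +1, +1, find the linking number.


Step 1: Count positive crossings: 12
Step 2: Count negative crossings: 6
Step 3: Sum of signs = 12 - 6 = 6
Step 4: Linking number = sum/2 = 6/2 = 3

3


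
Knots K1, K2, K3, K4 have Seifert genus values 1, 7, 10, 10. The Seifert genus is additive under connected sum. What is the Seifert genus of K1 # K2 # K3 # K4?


The Seifert genus is additive under connected sum.
Seifert genus(K1 # K2 # K3 # K4) = (1) + (7) + (10) + (10)
= 28

28


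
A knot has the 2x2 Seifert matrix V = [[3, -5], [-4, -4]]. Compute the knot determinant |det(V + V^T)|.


Step 1: Form V + V^T where V = [[3, -5], [-4, -4]]
  V^T = [[3, -4], [-5, -4]]
  V + V^T = [[6, -9], [-9, -8]]
Step 2: det(V + V^T) = 6*(-8) - (-9)*(-9)
  = -48 - 81 = -129
Step 3: Knot determinant = |det(V + V^T)| = |-129| = 129

129


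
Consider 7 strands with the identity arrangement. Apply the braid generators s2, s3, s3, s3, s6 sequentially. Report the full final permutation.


Starting with identity [1, 2, 3, 4, 5, 6, 7].
Apply generators in sequence:
  After s2: [1, 3, 2, 4, 5, 6, 7]
  After s3: [1, 3, 4, 2, 5, 6, 7]
  After s3: [1, 3, 2, 4, 5, 6, 7]
  After s3: [1, 3, 4, 2, 5, 6, 7]
  After s6: [1, 3, 4, 2, 5, 7, 6]
Final permutation: [1, 3, 4, 2, 5, 7, 6]

[1, 3, 4, 2, 5, 7, 6]


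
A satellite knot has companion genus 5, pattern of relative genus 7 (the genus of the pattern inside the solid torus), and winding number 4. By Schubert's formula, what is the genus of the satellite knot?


Schubert: g(satellite) = g_rel(pattern) + |winding| * g(companion),
where g_rel(pattern) is the genus of the pattern relative to the solid torus.
= 7 + 4 * 5
= 7 + 20 = 27

27


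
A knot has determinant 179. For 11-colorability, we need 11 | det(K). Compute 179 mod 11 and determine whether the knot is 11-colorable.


Step 1: A knot is p-colorable if and only if p divides its determinant.
Step 2: Compute 179 mod 11.
179 = 16 * 11 + 3
Step 3: 179 mod 11 = 3
Step 4: The knot is 11-colorable: no

3


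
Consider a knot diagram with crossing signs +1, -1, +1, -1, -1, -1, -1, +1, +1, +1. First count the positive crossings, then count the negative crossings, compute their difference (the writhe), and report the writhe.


Step 1: Count positive crossings (+1).
Positive crossings: 5
Step 2: Count negative crossings (-1).
Negative crossings: 5
Step 3: Writhe = (positive) - (negative)
w = 5 - 5 = 0
Step 4: |w| = 0, and w is zero

0


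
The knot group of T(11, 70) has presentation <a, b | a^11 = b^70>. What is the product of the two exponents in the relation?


The relation is a^11 = b^70.
Product of exponents = 11 * 70
= 770

770


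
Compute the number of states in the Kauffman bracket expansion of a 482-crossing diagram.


Each crossing contributes 2 choices (A-smoothing or B-smoothing).
Total states = 2^482 = 12486994201263968925526388919172665222994392570659884603436627838501486955279062480481224412253967884639307724485626491581791902717153141225160704

12486994201263968925526388919172665222994392570659884603436627838501486955279062480481224412253967884639307724485626491581791902717153141225160704


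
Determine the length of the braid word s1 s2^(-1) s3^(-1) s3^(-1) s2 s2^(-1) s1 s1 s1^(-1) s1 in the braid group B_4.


The word length counts the number of generators (including inverses).
Listing each generator: s1, s2^(-1), s3^(-1), s3^(-1), s2, s2^(-1), s1, s1, s1^(-1), s1
There are 10 generators in this braid word.

10


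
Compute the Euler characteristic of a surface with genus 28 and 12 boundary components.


chi = 2 - 2g - b
= 2 - 2*28 - 12
= 2 - 56 - 12 = -66

-66


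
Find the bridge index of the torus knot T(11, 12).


The bridge number of T(p,q) is min(p,q).
min(11, 12) = 11

11


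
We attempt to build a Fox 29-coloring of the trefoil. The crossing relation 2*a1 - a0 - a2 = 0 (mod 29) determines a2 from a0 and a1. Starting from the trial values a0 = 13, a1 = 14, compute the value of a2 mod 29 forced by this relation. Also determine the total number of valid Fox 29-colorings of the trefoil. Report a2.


Step 1: Apply the given crossing relation 2*a1 - a0 - a2 = 0 (mod 29).
  a2 = 2*a1 - a0 mod 29
  a2 = 2*14 - 13 mod 29
  a2 = 28 - 13 mod 29
  a2 = 15 mod 29 = 15
Step 2: The trefoil has determinant 3.
  Number of Fox p-colorings (p prime) is p^2 if p = 3, else p.
  Since 29 does not divide 3, only trivial (constant) colorings exist.
  (So the trial a0 = 13, a1 = 14 with a0 != a1 does NOT extend to a valid coloring of the whole trefoil: the other two crossing relations require 3*(a1 - a0) = 0 (mod 29), which fails.)
  Total colorings = 29
Step 3: a2 = 15, total Fox 29-colorings = 29

15


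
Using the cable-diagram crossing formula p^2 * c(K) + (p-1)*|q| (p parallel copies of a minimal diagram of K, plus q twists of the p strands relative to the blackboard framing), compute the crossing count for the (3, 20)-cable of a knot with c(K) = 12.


Step 1: Each of the c(K) crossings of the companion diagram becomes p*p = p^2 crossings among the p parallel strands, and each of the |q| twists s_1 s_2 ... s_(p-1) adds (p-1) crossings.
  Crossings = p^2 * c(K) + (p-1)*|q|
Step 2: = 3^2 * 12 + (3-1)*20
Step 3: = 9*12 + 2*20
Step 4: = 108 + 40 = 148

148


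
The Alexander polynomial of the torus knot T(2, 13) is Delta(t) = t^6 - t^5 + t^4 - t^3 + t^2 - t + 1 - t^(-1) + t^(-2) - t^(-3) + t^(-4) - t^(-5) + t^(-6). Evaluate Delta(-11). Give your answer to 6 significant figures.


Substituting t = -11 into Delta(t) = t^6 - t^5 + t^4 - t^3 + t^2 - t + 1 - t^(-1) + t^(-2) - t^(-3) + t^(-4) - t^(-5) + t^(-6):
Term values: (1771561) + (161051) + (14641) + (1331) + (121) + (11) + (1) + (0.0909091) + (0.00826446) + (0.000751315) + (6.83013e-05) + (6.20921e-06) + (5.64474e-07)
Sum = 1948717.1
Rounded to 6 significant figures: 1.94872e+06

1.94872e+06


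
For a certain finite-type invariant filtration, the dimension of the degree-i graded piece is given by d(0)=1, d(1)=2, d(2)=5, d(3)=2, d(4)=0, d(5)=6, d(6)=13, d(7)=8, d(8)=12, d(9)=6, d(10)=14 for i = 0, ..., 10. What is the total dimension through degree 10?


Total dimension = d(0) + d(1) + ... + d(10)
= 1 + 2 + 5 + 2 + 0 + 6 + 13 + 8 + 12 + 6 + 14
= 69

69


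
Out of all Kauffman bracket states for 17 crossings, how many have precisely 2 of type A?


We choose which 2 of 17 crossings get A-smoothings.
C(17, 2) = 17! / (2! * 15!)
= 136

136


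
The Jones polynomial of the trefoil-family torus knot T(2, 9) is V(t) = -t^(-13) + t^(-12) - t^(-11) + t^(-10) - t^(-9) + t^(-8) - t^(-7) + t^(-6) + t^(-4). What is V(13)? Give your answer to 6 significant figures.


Substituting t = 13 into V(t) = -t^(-13) + t^(-12) - t^(-11) + t^(-10) - t^(-9) + t^(-8) - t^(-7) + t^(-6) + t^(-4):
  (-)t^(-13) = -3.30169e-15
  (+)t^(-12) = 4.2922e-14
  (-)t^(-11) = -5.57986e-13
  (+)t^(-10) = 7.25382e-12
  (-)t^(-9) = -9.42996e-11
  (+)t^(-8) = 1.22589e-09
  (-)t^(-7) = -1.59366e-08
  (+)t^(-6) = 2.07176e-07
  (+)t^(-4) = 3.50128e-05
Sum = (-3.30169e-15) + (4.2922e-14) + (-5.57986e-13) + (7.25382e-12) + (-9.42996e-11) + (1.22589e-09) + (-1.59366e-08) + (2.07176e-07) + (3.50128e-05)
= 3.520515757e-05
Rounded to 6 significant figures: 3.52052e-05

3.52052e-05


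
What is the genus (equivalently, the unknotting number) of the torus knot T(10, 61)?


For a torus knot T(p,q), both the unknotting number and genus equal (p-1)(q-1)/2.
= (10-1)(61-1)/2
= 9*60/2
= 540/2 = 270

270


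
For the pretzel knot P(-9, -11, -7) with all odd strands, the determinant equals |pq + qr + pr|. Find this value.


Step 1: Compute pq + qr + pr.
pq = (-9)*(-11) = 99
qr = (-11)*(-7) = 77
pr = (-9)*(-7) = 63
pq + qr + pr = 99 + 77 + 63 = 239
Step 2: Take absolute value.
det(P(-9,-11,-7)) = |239| = 239

239


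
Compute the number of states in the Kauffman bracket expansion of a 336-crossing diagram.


Each crossing contributes 2 choices (A-smoothing or B-smoothing).
Total states = 2^336 = 139984046386112763159840142535527767382602843577165595931249318810236991948760059086304843329475444736

139984046386112763159840142535527767382602843577165595931249318810236991948760059086304843329475444736


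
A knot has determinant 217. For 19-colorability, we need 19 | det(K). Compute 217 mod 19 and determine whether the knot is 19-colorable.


Step 1: A knot is p-colorable if and only if p divides its determinant.
Step 2: Compute 217 mod 19.
217 = 11 * 19 + 8
Step 3: 217 mod 19 = 8
Step 4: The knot is 19-colorable: no

8


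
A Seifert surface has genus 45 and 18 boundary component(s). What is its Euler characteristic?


chi = 2 - 2g - b
= 2 - 2*45 - 18
= 2 - 90 - 18 = -106

-106


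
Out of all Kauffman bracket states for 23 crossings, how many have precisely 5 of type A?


We choose which 5 of 23 crossings get A-smoothings.
C(23, 5) = 23! / (5! * 18!)
= 33649

33649


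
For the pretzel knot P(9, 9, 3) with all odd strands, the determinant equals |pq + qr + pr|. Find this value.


Step 1: Compute pq + qr + pr.
pq = 9*9 = 81
qr = 9*3 = 27
pr = 9*3 = 27
pq + qr + pr = 81 + 27 + 27 = 135
Step 2: Take absolute value.
det(P(9,9,3)) = |135| = 135

135


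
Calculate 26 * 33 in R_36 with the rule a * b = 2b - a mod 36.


26 * 33 = 2*33 - 26 mod 36
= 66 - 26 mod 36
= 40 mod 36 = 4

4


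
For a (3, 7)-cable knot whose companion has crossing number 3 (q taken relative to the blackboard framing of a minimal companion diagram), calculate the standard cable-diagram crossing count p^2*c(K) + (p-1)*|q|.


Step 1: Each of the c(K) crossings of the companion diagram becomes p*p = p^2 crossings among the p parallel strands, and each of the |q| twists s_1 s_2 ... s_(p-1) adds (p-1) crossings.
  Crossings = p^2 * c(K) + (p-1)*|q|
Step 2: = 3^2 * 3 + (3-1)*7
Step 3: = 9*3 + 2*7
Step 4: = 27 + 14 = 41

41


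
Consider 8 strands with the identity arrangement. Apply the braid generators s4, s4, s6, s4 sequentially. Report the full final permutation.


Starting with identity [1, 2, 3, 4, 5, 6, 7, 8].
Apply generators in sequence:
  After s4: [1, 2, 3, 5, 4, 6, 7, 8]
  After s4: [1, 2, 3, 4, 5, 6, 7, 8]
  After s6: [1, 2, 3, 4, 5, 7, 6, 8]
  After s4: [1, 2, 3, 5, 4, 7, 6, 8]
Final permutation: [1, 2, 3, 5, 4, 7, 6, 8]

[1, 2, 3, 5, 4, 7, 6, 8]


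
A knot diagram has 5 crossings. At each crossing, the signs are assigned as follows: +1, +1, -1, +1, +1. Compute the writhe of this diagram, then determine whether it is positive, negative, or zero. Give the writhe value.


Step 1: Count positive crossings (+1).
Positive crossings: 4
Step 2: Count negative crossings (-1).
Negative crossings: 1
Step 3: Writhe = (positive) - (negative)
w = 4 - 1 = 3
Step 4: |w| = 3, and w is positive

3


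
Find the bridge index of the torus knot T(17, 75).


The bridge number of T(p,q) is min(p,q).
min(17, 75) = 17

17


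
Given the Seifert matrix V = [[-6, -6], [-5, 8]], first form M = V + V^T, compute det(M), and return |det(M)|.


Step 1: Form V + V^T where V = [[-6, -6], [-5, 8]]
  V^T = [[-6, -5], [-6, 8]]
  V + V^T = [[-12, -11], [-11, 16]]
Step 2: det(V + V^T) = (-12)*16 - (-11)*(-11)
  = -192 - 121 = -313
Step 3: Knot determinant = |det(V + V^T)| = |-313| = 313

313


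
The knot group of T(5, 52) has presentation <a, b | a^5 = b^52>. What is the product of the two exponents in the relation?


The relation is a^5 = b^52.
Product of exponents = 5 * 52
= 260

260


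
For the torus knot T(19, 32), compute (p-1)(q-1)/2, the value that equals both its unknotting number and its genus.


For a torus knot T(p,q), both the unknotting number and genus equal (p-1)(q-1)/2.
= (19-1)(32-1)/2
= 18*31/2
= 558/2 = 279

279


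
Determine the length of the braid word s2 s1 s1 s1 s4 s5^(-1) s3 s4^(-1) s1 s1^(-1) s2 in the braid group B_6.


The word length counts the number of generators (including inverses).
Listing each generator: s2, s1, s1, s1, s4, s5^(-1), s3, s4^(-1), s1, s1^(-1), s2
There are 11 generators in this braid word.

11


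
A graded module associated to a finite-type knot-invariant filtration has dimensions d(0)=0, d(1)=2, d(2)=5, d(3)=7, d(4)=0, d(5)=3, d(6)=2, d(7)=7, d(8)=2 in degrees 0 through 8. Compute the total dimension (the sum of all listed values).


Total dimension = d(0) + d(1) + ... + d(8)
= 0 + 2 + 5 + 7 + 0 + 3 + 2 + 7 + 2
= 28

28


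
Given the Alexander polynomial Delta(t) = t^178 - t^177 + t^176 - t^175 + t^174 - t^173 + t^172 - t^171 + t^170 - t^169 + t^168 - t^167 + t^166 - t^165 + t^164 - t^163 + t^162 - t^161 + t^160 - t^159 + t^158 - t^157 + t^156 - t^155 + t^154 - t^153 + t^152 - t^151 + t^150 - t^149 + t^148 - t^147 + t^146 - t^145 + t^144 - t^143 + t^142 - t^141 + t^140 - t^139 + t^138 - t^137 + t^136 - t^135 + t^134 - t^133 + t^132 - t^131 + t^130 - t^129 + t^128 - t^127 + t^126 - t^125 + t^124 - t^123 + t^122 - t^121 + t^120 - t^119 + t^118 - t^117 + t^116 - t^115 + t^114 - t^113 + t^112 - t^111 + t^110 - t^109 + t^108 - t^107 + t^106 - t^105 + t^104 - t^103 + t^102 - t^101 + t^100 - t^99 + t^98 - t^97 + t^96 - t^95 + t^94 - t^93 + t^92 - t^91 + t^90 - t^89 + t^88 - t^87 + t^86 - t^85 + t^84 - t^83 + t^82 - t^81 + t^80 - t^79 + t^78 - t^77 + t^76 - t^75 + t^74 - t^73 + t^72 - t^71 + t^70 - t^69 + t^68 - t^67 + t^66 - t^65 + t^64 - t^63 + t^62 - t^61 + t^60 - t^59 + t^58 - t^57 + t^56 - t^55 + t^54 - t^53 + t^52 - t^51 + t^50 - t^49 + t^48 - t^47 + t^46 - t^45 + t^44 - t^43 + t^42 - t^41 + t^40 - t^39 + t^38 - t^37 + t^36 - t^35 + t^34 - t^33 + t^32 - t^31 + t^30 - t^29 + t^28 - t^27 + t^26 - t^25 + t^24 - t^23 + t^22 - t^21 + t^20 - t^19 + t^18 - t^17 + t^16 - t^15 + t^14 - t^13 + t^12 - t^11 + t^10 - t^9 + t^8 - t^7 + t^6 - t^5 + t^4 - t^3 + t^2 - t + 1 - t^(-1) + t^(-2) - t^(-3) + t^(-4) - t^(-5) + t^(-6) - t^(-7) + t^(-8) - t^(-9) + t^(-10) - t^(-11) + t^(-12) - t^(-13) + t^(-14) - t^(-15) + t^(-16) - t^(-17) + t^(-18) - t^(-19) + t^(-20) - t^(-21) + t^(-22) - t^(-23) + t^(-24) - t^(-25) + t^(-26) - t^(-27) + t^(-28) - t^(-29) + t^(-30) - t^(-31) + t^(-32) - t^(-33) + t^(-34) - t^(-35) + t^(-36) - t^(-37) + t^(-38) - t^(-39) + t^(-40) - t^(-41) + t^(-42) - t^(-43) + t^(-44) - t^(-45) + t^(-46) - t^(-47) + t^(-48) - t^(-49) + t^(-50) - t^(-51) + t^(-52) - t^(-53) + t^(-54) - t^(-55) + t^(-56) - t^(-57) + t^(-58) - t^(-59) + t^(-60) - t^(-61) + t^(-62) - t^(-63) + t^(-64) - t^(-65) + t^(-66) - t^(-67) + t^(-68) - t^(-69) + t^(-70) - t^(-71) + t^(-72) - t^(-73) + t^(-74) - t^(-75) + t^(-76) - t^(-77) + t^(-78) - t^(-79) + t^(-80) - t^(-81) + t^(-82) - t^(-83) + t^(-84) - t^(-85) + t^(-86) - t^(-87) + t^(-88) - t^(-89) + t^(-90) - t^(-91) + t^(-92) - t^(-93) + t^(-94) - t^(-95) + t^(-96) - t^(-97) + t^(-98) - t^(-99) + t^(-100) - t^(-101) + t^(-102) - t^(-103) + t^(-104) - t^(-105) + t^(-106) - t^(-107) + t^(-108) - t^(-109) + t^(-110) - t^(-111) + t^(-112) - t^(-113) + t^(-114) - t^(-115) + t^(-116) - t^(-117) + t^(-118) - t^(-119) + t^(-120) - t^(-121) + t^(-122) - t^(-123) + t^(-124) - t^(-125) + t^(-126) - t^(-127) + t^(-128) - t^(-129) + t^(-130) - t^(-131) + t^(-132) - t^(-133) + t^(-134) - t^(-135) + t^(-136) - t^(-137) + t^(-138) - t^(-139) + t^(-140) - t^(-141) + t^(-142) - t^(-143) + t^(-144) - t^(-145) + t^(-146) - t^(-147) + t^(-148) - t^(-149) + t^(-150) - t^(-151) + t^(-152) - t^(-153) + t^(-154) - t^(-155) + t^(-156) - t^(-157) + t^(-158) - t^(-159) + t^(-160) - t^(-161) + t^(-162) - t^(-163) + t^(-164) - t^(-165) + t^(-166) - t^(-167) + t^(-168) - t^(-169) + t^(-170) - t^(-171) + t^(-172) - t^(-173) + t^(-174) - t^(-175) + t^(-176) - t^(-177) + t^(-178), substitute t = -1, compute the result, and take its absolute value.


Step 1: The polynomial has 357 terms with alternating signs, exponents from 178 down to -178.
Step 2: Substitute t = -1. The i-th term has coefficient (-1)^i and exponent (m-i),
  so its value is (-1)^i * (-1)^(m-i) = (-1)^m = 1 for every i.
Step 3: All 357 terms equal 1, so Delta(-1) = 357 * (1) = 357
Step 4: |Delta(-1)| = 357

357


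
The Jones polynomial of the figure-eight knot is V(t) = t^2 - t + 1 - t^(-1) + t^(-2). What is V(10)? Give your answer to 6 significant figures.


Substituting t = 10 into V(t) = t^2 - t + 1 - t^(-1) + t^(-2):
  (+)t^(2) = 100
  (-)t^(1) = -10
  (+)t^(0) = 1
  (-)t^(-1) = -0.1
  (+)t^(-2) = 0.01
Sum = (100) + (-10) + (1) + (-0.1) + (0.01)
= 90.91
Rounded to 6 significant figures: 90.91

90.91


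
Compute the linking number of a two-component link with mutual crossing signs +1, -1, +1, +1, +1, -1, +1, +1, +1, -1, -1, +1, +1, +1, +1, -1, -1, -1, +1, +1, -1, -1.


Step 1: Count positive crossings: 13
Step 2: Count negative crossings: 9
Step 3: Sum of signs = 13 - 9 = 4
Step 4: Linking number = sum/2 = 4/2 = 2

2


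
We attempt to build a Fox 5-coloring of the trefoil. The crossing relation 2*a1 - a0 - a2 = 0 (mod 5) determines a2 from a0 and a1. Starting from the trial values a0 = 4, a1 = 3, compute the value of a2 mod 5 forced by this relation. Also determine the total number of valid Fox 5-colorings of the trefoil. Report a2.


Step 1: Apply the given crossing relation 2*a1 - a0 - a2 = 0 (mod 5).
  a2 = 2*a1 - a0 mod 5
  a2 = 2*3 - 4 mod 5
  a2 = 6 - 4 mod 5
  a2 = 2 mod 5 = 2
Step 2: The trefoil has determinant 3.
  Number of Fox p-colorings (p prime) is p^2 if p = 3, else p.
  Since 5 does not divide 3, only trivial (constant) colorings exist.
  (So the trial a0 = 4, a1 = 3 with a0 != a1 does NOT extend to a valid coloring of the whole trefoil: the other two crossing relations require 3*(a1 - a0) = 0 (mod 5), which fails.)
  Total colorings = 5
Step 3: a2 = 2, total Fox 5-colorings = 5

2


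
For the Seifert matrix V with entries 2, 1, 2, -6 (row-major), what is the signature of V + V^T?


Step 1: V + V^T = [[4, 3], [3, -12]]
Step 2: trace = -8, det = -57
Step 3: Discriminant = (-8)^2 - 4*(-57) = 292
Step 4: Eigenvalues: 4.544, -12.544
Step 5: Signature = (# positive eigenvalues) - (# negative eigenvalues) = 0

0


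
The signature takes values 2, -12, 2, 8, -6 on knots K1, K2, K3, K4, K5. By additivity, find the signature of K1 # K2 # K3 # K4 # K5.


The signature is additive under connected sum.
signature(K1 # K2 # K3 # K4 # K5) = (2) + (-12) + (2) + (8) + (-6)
= -6

-6


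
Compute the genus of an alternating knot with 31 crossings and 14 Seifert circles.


For alternating knots, g = (c - s + 1)/2.
= (31 - 14 + 1)/2
= 18/2 = 9

9


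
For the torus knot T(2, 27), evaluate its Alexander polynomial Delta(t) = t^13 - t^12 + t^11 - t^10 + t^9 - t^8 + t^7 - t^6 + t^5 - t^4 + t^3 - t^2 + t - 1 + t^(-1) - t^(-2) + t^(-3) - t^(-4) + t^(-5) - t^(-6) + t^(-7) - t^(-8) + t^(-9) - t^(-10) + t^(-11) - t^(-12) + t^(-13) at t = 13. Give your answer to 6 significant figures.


Substituting t = 13 into Delta(t) = t^13 - t^12 + t^11 - t^10 + t^9 - t^8 + t^7 - t^6 + t^5 - t^4 + t^3 - t^2 + t - 1 + t^(-1) - t^(-2) + t^(-3) - t^(-4) + t^(-5) - t^(-6) + t^(-7) - t^(-8) + t^(-9) - t^(-10) + t^(-11) - t^(-12) + t^(-13):
Term values: (302875106592253) + (-23298085122481) + (1792160394037) + (-137858491849) + (10604499373) + (-815730721) + (62748517) + (-4826809) + (371293) + (-28561) + (2197) + (-169) + (13) + (-1) + (0.0769231) + (-0.00591716) + (0.000455166) + (-3.50128e-05) + (2.69329e-06) + (-2.07176e-07) + (1.59366e-08) + (-1.22589e-09) + (9.42996e-11) + (-7.25382e-12) + (5.57986e-13) + (-4.2922e-14) + (3.30169e-15)
Sum = 2.812411704e+14
Rounded to 6 significant figures: 2.81241e+14

2.81241e+14


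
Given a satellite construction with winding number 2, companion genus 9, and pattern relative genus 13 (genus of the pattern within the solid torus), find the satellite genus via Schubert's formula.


Schubert: g(satellite) = g_rel(pattern) + |winding| * g(companion),
where g_rel(pattern) is the genus of the pattern relative to the solid torus.
= 13 + 2 * 9
= 13 + 18 = 31

31


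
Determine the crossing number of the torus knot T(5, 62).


For a torus knot T(p, q) with gcd(p,q)=1,
the crossing number is min(p*(q-1), q*(p-1)).
p*(q-1) = 5*61 = 305
q*(p-1) = 62*4 = 248
min(305, 248) = 248

248


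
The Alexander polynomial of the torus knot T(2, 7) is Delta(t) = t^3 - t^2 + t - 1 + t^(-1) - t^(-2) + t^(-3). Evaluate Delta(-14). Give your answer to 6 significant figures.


Substituting t = -14 into Delta(t) = t^3 - t^2 + t - 1 + t^(-1) - t^(-2) + t^(-3):
Term values: (-2744) + (-196) + (-14) + (-1) + (-0.0714286) + (-0.00510204) + (-0.000364431)
Sum = -2955.076895
Rounded to 6 significant figures: -2955.08

-2955.08


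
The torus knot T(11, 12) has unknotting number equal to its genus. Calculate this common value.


For a torus knot T(p,q), both the unknotting number and genus equal (p-1)(q-1)/2.
= (11-1)(12-1)/2
= 10*11/2
= 110/2 = 55

55


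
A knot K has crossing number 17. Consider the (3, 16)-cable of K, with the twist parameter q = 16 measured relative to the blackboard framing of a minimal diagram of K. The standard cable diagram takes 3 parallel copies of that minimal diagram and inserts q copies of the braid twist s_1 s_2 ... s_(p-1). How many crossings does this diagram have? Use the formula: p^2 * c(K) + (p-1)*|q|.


Step 1: Each of the c(K) crossings of the companion diagram becomes p*p = p^2 crossings among the p parallel strands, and each of the |q| twists s_1 s_2 ... s_(p-1) adds (p-1) crossings.
  Crossings = p^2 * c(K) + (p-1)*|q|
Step 2: = 3^2 * 17 + (3-1)*16
Step 3: = 9*17 + 2*16
Step 4: = 153 + 32 = 185

185


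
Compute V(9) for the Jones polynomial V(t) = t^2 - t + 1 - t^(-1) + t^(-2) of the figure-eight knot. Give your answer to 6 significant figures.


Substituting t = 9 into V(t) = t^2 - t + 1 - t^(-1) + t^(-2):
  (+)t^(2) = 81
  (-)t^(1) = -9
  (+)t^(0) = 1
  (-)t^(-1) = -0.111111
  (+)t^(-2) = 0.0123457
Sum = (81) + (-9) + (1) + (-0.111111) + (0.0123457)
= 72.90123457
Rounded to 6 significant figures: 72.9012

72.9012


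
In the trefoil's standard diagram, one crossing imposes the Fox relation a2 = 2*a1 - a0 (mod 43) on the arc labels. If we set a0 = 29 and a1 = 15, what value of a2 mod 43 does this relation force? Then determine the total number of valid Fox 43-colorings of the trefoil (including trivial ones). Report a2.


Step 1: Apply the given crossing relation 2*a1 - a0 - a2 = 0 (mod 43).
  a2 = 2*a1 - a0 mod 43
  a2 = 2*15 - 29 mod 43
  a2 = 30 - 29 mod 43
  a2 = 1 mod 43 = 1
Step 2: The trefoil has determinant 3.
  Number of Fox p-colorings (p prime) is p^2 if p = 3, else p.
  Since 43 does not divide 3, only trivial (constant) colorings exist.
  (So the trial a0 = 29, a1 = 15 with a0 != a1 does NOT extend to a valid coloring of the whole trefoil: the other two crossing relations require 3*(a1 - a0) = 0 (mod 43), which fails.)
  Total colorings = 43
Step 3: a2 = 1, total Fox 43-colorings = 43

1


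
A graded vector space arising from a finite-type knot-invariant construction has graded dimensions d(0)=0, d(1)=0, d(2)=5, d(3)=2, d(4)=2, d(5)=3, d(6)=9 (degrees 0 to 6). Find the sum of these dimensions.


Total dimension = d(0) + d(1) + ... + d(6)
= 0 + 0 + 5 + 2 + 2 + 3 + 9
= 21

21


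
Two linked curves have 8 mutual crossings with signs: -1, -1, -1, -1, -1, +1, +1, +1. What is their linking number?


Step 1: Count positive crossings: 3
Step 2: Count negative crossings: 5
Step 3: Sum of signs = 3 - 5 = -2
Step 4: Linking number = sum/2 = -2/2 = -1

-1


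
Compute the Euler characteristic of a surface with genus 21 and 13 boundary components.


chi = 2 - 2g - b
= 2 - 2*21 - 13
= 2 - 42 - 13 = -53

-53


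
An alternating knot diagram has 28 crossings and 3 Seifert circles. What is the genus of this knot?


For alternating knots, g = (c - s + 1)/2.
= (28 - 3 + 1)/2
= 26/2 = 13

13


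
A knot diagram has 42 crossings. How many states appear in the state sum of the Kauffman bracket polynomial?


Each crossing contributes 2 choices (A-smoothing or B-smoothing).
Total states = 2^42 = 4398046511104

4398046511104


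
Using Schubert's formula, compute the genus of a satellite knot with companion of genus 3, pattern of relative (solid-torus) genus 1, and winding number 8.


Schubert: g(satellite) = g_rel(pattern) + |winding| * g(companion),
where g_rel(pattern) is the genus of the pattern relative to the solid torus.
= 1 + 8 * 3
= 1 + 24 = 25

25


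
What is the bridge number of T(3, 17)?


The bridge number of T(p,q) is min(p,q).
min(3, 17) = 3

3


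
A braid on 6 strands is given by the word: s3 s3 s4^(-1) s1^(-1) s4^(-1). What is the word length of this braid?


The word length counts the number of generators (including inverses).
Listing each generator: s3, s3, s4^(-1), s1^(-1), s4^(-1)
There are 5 generators in this braid word.

5


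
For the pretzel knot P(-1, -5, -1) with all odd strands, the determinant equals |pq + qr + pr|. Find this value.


Step 1: Compute pq + qr + pr.
pq = (-1)*(-5) = 5
qr = (-5)*(-1) = 5
pr = (-1)*(-1) = 1
pq + qr + pr = 5 + 5 + 1 = 11
Step 2: Take absolute value.
det(P(-1,-5,-1)) = |11| = 11

11


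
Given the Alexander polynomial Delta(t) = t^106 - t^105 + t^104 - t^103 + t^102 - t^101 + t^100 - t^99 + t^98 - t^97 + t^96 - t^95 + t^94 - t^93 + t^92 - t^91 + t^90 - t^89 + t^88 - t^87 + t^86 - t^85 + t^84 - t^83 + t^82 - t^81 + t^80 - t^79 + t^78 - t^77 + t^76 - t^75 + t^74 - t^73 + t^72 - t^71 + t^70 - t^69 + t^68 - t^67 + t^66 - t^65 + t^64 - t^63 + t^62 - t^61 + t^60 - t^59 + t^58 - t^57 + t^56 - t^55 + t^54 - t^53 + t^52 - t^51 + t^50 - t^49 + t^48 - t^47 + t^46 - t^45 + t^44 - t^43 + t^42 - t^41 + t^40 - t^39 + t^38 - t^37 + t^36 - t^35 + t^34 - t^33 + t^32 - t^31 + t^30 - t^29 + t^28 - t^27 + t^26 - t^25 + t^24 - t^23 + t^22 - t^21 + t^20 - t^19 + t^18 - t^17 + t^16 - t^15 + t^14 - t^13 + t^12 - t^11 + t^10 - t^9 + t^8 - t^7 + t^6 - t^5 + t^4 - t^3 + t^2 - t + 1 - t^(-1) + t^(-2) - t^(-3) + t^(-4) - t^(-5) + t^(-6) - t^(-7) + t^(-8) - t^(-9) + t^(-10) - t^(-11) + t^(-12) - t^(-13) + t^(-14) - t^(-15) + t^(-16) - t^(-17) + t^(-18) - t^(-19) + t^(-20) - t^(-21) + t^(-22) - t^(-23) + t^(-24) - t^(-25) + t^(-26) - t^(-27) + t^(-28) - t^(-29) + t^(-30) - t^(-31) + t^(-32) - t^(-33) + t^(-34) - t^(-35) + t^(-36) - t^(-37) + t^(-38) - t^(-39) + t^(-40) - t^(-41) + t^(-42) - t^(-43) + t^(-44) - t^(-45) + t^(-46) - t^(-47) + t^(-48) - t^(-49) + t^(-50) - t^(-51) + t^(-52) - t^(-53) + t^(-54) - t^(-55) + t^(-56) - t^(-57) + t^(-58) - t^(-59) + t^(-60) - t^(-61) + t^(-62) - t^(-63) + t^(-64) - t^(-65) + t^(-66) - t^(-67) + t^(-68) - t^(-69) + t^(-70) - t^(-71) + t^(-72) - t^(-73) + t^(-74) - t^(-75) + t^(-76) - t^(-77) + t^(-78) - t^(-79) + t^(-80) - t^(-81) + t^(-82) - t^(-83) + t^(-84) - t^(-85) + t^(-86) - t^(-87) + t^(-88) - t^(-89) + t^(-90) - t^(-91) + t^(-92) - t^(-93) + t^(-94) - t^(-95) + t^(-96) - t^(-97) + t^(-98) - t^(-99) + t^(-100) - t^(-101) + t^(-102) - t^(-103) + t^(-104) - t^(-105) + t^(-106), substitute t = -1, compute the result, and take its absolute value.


Step 1: The polynomial has 213 terms with alternating signs, exponents from 106 down to -106.
Step 2: Substitute t = -1. The i-th term has coefficient (-1)^i and exponent (m-i),
  so its value is (-1)^i * (-1)^(m-i) = (-1)^m = 1 for every i.
Step 3: All 213 terms equal 1, so Delta(-1) = 213 * (1) = 213
Step 4: |Delta(-1)| = 213

213


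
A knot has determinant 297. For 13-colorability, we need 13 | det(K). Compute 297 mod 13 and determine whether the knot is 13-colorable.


Step 1: A knot is p-colorable if and only if p divides its determinant.
Step 2: Compute 297 mod 13.
297 = 22 * 13 + 11
Step 3: 297 mod 13 = 11
Step 4: The knot is 13-colorable: no

11


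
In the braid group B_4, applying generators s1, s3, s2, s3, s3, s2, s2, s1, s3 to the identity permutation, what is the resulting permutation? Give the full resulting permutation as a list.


Starting with identity [1, 2, 3, 4].
Apply generators in sequence:
  After s1: [2, 1, 3, 4]
  After s3: [2, 1, 4, 3]
  After s2: [2, 4, 1, 3]
  After s3: [2, 4, 3, 1]
  After s3: [2, 4, 1, 3]
  After s2: [2, 1, 4, 3]
  After s2: [2, 4, 1, 3]
  After s1: [4, 2, 1, 3]
  After s3: [4, 2, 3, 1]
Final permutation: [4, 2, 3, 1]

[4, 2, 3, 1]


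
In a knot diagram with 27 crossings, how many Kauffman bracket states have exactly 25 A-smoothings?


We choose which 25 of 27 crossings get A-smoothings.
C(27, 25) = 27! / (25! * 2!)
= 351

351
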